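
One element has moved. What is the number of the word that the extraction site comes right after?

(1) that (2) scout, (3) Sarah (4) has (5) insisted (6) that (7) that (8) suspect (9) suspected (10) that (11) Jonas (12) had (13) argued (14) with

The displaced element is "that scout" (word 2).
It is linked across 2 clause boundaries (that → that).
It functions as the object of the preposition "with" of "argued", so the gap sits immediately after word 14 ("with").
Base order: Sarah has insisted that that suspect suspected that Jonas had argued with that scout.

14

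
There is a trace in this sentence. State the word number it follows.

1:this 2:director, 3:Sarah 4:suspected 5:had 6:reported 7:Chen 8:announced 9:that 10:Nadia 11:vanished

4

The displaced element is "this director" (word 2).
It is linked across 1 clause boundary (Ø).
It functions as the subject of "reported", so the gap sits immediately after word 4 ("suspected").
Base order: Sarah suspected this director had reported Chen announced that Nadia vanished.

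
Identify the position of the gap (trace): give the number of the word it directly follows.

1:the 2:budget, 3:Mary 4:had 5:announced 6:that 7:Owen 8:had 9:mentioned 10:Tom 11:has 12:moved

12

The displaced element is "the budget" (word 2).
It is linked across 2 clause boundaries (that → Ø).
It functions as the direct object of "moved", so the gap sits immediately after word 12 ("moved").
Base order: Mary had announced that Owen had mentioned Tom has moved the budget.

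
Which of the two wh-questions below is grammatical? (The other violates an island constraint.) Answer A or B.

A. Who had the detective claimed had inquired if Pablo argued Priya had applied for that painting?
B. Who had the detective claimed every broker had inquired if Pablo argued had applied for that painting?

A

In B, the wh-phrase is extracted from inside a wh-island (introduced by "if"), which blocks movement.
In A, the extraction path crosses only that-complement boundaries, which are transparent.
So A is grammatical.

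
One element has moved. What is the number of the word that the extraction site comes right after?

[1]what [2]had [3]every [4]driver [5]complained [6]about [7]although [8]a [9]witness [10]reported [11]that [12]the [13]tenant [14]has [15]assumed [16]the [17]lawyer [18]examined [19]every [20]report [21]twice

The displaced element is "what" (word 1).
It functions as the object of the preposition "about" of "complained", so the gap sits immediately after word 6 ("about").
Base order: Every driver had complained about what although a witness reported that the tenant has assumed the lawyer examined every report twice.

6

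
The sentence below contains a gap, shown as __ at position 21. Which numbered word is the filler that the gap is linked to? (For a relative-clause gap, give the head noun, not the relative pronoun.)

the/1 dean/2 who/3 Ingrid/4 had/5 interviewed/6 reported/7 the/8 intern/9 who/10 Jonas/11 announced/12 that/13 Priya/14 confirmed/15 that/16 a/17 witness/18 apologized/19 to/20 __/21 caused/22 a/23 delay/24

9

The gap at 21 is the prepositional object of "apologized", inside a relative clause.
The relative pronoun is "who" (word 10); it is bound by the head noun immediately before it.
Its filler is the head noun "intern", at word 9.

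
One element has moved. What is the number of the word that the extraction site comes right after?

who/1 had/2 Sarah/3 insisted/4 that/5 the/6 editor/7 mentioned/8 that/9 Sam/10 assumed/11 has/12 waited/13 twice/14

11

The displaced element is "who" (word 1).
It is linked across 3 clause boundaries (that → that → Ø).
It functions as the subject of "waited", so the gap sits immediately after word 11 ("assumed").
Base order: Sarah had insisted that the editor mentioned that Sam assumed that who has waited twice.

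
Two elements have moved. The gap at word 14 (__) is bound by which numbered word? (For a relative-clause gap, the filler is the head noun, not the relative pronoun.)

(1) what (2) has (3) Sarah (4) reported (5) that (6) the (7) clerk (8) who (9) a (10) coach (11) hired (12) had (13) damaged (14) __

The marked gap is the direct object of "damaged".
Its filler is the fronted wh-phrase "what", at word 1.
(The other dependency links word 7 to a gap after word 11.)

1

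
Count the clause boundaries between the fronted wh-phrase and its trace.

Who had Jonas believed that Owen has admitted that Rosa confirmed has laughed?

"who" is extracted from the subject of "laughed".
Boundaries crossed, outermost first: [that], [that], [Ø] — 3 in total.

3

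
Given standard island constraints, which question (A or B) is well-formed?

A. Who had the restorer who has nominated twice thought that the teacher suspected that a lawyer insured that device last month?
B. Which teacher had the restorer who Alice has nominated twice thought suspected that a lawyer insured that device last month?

B

In A, the wh-phrase is extracted from inside a complex-NP island (relative clause) (introduced by "who"), which blocks movement.
In B, the extraction path crosses only that-complement boundaries, which are transparent.
So B is grammatical.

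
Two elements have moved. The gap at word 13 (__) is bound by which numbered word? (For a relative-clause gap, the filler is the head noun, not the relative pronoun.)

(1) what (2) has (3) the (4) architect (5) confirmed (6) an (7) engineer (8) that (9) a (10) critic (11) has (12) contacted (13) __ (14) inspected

7

The marked gap is inside the relative clause, the direct object of "contacted".
Its filler is the head noun "engineer" (via "that"), at word 7.
(The other dependency links word 1 to a gap after word 14.)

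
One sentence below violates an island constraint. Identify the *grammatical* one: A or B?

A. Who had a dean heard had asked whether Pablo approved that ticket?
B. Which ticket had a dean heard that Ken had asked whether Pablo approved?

In B, the wh-phrase is extracted from inside a wh-island (introduced by "whether"), which blocks movement.
In A, the extraction path crosses only that-complement boundaries, which are transparent.
So A is grammatical.

A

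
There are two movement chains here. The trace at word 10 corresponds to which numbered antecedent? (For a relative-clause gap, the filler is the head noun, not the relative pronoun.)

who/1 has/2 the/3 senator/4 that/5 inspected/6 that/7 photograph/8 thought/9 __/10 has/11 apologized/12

The marked gap is the subject of "apologized".
Its filler is the fronted wh-phrase "who", at word 1.
(The other dependency links word 4 to a gap after word 5.)

1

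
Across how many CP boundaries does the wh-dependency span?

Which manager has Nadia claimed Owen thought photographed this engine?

2

"which manager" is extracted from the subject of "photographed".
Boundaries crossed, outermost first: [Ø], [Ø] — 2 in total.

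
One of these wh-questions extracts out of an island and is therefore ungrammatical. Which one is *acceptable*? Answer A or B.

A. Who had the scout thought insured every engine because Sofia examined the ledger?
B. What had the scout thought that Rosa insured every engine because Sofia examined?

A

In B, the wh-phrase is extracted from inside an adjunct island (introduced by "because"), which blocks movement.
In A, the extraction path crosses only that-complement boundaries, which are transparent.
So A is grammatical.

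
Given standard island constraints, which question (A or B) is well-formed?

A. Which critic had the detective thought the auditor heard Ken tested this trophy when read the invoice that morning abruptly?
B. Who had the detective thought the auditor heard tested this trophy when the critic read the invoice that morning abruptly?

B

In A, the wh-phrase is extracted from inside an adjunct island (introduced by "when"), which blocks movement.
In B, the extraction path crosses only that-complement boundaries, which are transparent.
So B is grammatical.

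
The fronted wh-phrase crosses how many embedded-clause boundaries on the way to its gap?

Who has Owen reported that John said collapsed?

2

"who" is extracted from the subject of "collapsed".
Boundaries crossed, outermost first: [that], [Ø] — 2 in total.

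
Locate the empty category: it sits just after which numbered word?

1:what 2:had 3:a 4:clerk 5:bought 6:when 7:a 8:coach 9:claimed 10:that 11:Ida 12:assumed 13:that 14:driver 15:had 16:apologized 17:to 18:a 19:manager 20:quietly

5

The displaced element is "what" (word 1).
It functions as the direct object of "bought", so the gap sits immediately after word 5 ("bought").
Base order: A clerk had bought what when a coach claimed that Ida assumed that driver had apologized to a manager quietly.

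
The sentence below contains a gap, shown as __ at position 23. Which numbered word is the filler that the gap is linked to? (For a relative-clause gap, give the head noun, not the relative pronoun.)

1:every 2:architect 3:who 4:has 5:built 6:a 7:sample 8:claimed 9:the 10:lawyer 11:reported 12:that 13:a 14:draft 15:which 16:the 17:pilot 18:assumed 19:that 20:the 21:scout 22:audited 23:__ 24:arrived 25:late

The gap at 23 is the object of "audited", inside a relative clause.
The relative pronoun is "which" (word 15); it is bound by the head noun immediately before it.
Its filler is the head noun "draft", at word 14.

14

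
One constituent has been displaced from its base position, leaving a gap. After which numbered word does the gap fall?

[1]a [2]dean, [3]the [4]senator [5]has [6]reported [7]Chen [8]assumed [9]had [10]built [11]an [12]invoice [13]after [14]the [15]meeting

The displaced element is "a dean" (word 2).
It is linked across 2 clause boundaries (Ø → Ø).
It functions as the subject of "built", so the gap sits immediately after word 8 ("assumed").
Base order: The senator has reported Chen assumed that a dean had built an invoice after the meeting.

8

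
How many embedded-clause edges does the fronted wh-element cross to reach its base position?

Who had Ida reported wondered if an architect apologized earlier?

1

"who" is extracted from the subject of "wondered".
Boundaries crossed, outermost first: [Ø] — 1 in total.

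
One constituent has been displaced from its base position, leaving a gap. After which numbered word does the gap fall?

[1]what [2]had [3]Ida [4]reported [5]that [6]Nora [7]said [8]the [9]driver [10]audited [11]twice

10

The displaced element is "what" (word 1).
It is linked across 2 clause boundaries (that → Ø).
It functions as the direct object of "audited", so the gap sits immediately after word 10 ("audited").
Base order: Ida had reported that Nora said the driver audited what twice.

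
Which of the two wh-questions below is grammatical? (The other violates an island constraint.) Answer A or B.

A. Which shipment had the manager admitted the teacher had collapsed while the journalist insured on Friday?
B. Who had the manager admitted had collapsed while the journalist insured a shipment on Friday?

B

In A, the wh-phrase is extracted from inside an adjunct island (introduced by "while"), which blocks movement.
In B, the extraction path crosses only that-complement boundaries, which are transparent.
So B is grammatical.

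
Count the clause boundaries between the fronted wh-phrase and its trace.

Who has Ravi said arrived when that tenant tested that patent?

"who" is extracted from the subject of "arrived".
Boundaries crossed, outermost first: [Ø] — 1 in total.

1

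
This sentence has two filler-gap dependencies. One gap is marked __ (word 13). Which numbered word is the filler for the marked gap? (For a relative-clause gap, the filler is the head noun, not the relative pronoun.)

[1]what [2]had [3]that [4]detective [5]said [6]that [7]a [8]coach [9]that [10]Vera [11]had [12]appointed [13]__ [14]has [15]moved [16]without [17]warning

The marked gap is inside the relative clause, the direct object of "appointed".
Its filler is the head noun "coach" (via "that"), at word 8.
(The other dependency links word 1 to a gap after word 15.)

8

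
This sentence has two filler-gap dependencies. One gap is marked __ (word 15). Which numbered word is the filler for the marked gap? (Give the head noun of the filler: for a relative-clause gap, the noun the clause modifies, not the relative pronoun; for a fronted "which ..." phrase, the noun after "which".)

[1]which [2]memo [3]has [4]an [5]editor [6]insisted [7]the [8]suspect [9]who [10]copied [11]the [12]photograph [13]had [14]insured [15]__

2

The marked gap is the direct object of "insured".
Its filler is the fronted wh-phrase "which memo", at word 2.
(The other dependency links word 8 to a gap after word 9.)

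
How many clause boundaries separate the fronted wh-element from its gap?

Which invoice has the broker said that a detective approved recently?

1

"which invoice" is extracted from the object of "approved".
Boundaries crossed, outermost first: [that] — 1 in total.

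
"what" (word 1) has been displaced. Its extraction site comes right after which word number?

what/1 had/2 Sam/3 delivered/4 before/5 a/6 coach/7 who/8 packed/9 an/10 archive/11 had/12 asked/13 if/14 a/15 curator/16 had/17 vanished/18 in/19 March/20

4

The displaced element is "what" (word 1).
It functions as the direct object of "delivered", so the gap sits immediately after word 4 ("delivered").
Base order: Sam had delivered what before a coach who packed an archive had asked if a curator had vanished in March.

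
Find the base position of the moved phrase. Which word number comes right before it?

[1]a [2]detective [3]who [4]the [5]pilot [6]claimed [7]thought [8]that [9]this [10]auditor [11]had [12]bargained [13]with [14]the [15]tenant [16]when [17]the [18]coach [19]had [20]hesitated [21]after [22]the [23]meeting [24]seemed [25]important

The displaced element is "a detective" (word 2).
It is linked across 1 clause boundary (Ø).
It functions as the subject of "thought", so the gap sits immediately after word 6 ("claimed").
Base order: The pilot claimed that a detective thought that this auditor had bargained with the tenant when the coach had hesitated after the meeting.

6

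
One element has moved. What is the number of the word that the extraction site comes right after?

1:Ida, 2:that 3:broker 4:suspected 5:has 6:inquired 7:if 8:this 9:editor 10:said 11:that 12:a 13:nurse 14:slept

4

The displaced element is "Ida" (word 1).
It is linked across 1 clause boundary (Ø).
It functions as the subject of "inquired", so the gap sits immediately after word 4 ("suspected").
Base order: That broker suspected Ida has inquired if this editor said that a nurse slept.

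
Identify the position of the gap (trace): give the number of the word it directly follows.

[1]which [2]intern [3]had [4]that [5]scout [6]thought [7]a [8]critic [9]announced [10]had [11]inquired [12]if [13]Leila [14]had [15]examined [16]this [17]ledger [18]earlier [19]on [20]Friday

The displaced element is "which intern" (word 2).
It is linked across 2 clause boundaries (Ø → Ø).
It functions as the subject of "inquired", so the gap sits immediately after word 9 ("announced").
Base order: That scout had thought a critic announced that which intern had inquired if Leila had examined this ledger earlier on Friday.

9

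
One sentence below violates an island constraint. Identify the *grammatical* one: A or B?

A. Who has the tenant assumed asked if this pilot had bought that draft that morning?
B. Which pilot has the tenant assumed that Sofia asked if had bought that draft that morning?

In B, the wh-phrase is extracted from inside a wh-island (introduced by "if"), which blocks movement.
In A, the extraction path crosses only that-complement boundaries, which are transparent.
So A is grammatical.

A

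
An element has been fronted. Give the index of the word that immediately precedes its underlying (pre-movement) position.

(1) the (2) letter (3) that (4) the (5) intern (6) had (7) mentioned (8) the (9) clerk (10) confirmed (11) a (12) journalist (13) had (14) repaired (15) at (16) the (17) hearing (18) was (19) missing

14

The displaced element is "the letter" (word 2).
It is linked across 2 clause boundaries (Ø → Ø).
It functions as the direct object of "repaired", so the gap sits immediately after word 14 ("repaired").
Base order: The intern had mentioned the clerk confirmed a journalist had repaired the letter at the hearing.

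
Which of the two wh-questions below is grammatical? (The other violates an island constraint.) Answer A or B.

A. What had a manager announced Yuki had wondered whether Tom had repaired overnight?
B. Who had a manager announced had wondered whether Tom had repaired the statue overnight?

B

In A, the wh-phrase is extracted from inside a wh-island (introduced by "whether"), which blocks movement.
In B, the extraction path crosses only that-complement boundaries, which are transparent.
So B is grammatical.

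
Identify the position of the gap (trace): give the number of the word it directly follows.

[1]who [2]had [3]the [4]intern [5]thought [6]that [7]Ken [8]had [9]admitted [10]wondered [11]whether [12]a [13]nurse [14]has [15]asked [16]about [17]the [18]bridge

The displaced element is "who" (word 1).
It is linked across 2 clause boundaries (that → Ø).
It functions as the subject of "wondered", so the gap sits immediately after word 9 ("admitted").
Base order: The intern had thought that Ken had admitted that who wondered whether a nurse has asked about the bridge.

9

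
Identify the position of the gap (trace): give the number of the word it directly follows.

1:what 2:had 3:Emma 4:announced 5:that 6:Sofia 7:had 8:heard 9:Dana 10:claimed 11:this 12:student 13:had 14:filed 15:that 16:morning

The displaced element is "what" (word 1).
It is linked across 3 clause boundaries (that → Ø → Ø).
It functions as the direct object of "filed", so the gap sits immediately after word 14 ("filed").
Base order: Emma had announced that Sofia had heard Dana claimed this student had filed what that morning.

14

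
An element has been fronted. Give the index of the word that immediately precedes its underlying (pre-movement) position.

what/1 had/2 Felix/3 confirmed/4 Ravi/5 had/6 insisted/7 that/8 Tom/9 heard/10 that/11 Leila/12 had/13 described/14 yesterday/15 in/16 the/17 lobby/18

The displaced element is "what" (word 1).
It is linked across 3 clause boundaries (Ø → that → that).
It functions as the direct object of "described", so the gap sits immediately after word 14 ("described").
Base order: Felix had confirmed Ravi had insisted that Tom heard that Leila had described what yesterday in the lobby.

14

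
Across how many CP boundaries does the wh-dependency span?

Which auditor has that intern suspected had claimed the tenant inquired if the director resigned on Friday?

1

"which auditor" is extracted from the subject of "claimed".
Boundaries crossed, outermost first: [Ø] — 1 in total.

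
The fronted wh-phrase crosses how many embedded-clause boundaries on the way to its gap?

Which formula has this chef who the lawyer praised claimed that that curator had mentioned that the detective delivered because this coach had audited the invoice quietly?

"which formula" is extracted from the object of "delivered".
Boundaries crossed, outermost first: [that], [that] — 2 in total.

2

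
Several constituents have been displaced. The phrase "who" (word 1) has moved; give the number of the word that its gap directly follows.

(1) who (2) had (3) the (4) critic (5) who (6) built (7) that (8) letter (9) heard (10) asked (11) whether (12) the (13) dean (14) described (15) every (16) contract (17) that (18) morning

The displaced element is "who" (word 1).
It is linked across 1 clause boundary (Ø).
It functions as the subject of "asked", so the gap sits immediately after word 9 ("heard").
Base order: The critic who built that letter had heard that who asked whether the dean described every contract that morning.

9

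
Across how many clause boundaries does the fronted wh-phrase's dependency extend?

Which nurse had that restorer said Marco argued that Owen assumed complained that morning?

"which nurse" is extracted from the subject of "complained".
Boundaries crossed, outermost first: [Ø], [that], [Ø] — 3 in total.

3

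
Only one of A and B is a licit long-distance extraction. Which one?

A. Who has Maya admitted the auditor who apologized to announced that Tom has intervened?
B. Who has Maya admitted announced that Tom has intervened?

In A, the wh-phrase is extracted from inside a complex-NP island (relative clause) (introduced by "who"), which blocks movement.
In B, the extraction path crosses only that-complement boundaries, which are transparent.
So B is grammatical.

B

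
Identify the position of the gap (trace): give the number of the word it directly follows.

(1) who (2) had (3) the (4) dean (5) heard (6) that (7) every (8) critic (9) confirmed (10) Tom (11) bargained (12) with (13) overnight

12

The displaced element is "who" (word 1).
It is linked across 2 clause boundaries (that → Ø).
It functions as the object of the preposition "with" of "bargained", so the gap sits immediately after word 12 ("with").
Base order: The dean had heard that every critic confirmed Tom bargained with who overnight.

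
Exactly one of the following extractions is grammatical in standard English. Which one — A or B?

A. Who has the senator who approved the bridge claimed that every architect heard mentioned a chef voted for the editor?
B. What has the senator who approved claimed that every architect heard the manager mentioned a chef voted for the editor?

A

In B, the wh-phrase is extracted from inside a complex-NP island (relative clause) (introduced by "who"), which blocks movement.
In A, the extraction path crosses only that-complement boundaries, which are transparent.
So A is grammatical.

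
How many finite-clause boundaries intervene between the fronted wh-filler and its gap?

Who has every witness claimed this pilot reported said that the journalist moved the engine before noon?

2

"who" is extracted from the subject of "said".
Boundaries crossed, outermost first: [Ø], [Ø] — 2 in total.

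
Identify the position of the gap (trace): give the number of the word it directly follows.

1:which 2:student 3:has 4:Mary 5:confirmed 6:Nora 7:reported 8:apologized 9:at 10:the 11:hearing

The displaced element is "which student" (word 2).
It is linked across 2 clause boundaries (Ø → Ø).
It functions as the subject of "apologized", so the gap sits immediately after word 7 ("reported").
Base order: Mary has confirmed Nora reported which student apologized at the hearing.

7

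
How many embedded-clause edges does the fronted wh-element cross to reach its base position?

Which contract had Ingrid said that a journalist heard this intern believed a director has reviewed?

3

"which contract" is extracted from the object of "reviewed".
Boundaries crossed, outermost first: [that], [Ø], [Ø] — 3 in total.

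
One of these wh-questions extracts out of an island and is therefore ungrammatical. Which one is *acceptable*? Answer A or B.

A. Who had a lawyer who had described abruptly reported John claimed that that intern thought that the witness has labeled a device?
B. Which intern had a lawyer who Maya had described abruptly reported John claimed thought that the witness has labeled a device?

B

In A, the wh-phrase is extracted from inside a complex-NP island (relative clause) (introduced by "who"), which blocks movement.
In B, the extraction path crosses only that-complement boundaries, which are transparent.
So B is grammatical.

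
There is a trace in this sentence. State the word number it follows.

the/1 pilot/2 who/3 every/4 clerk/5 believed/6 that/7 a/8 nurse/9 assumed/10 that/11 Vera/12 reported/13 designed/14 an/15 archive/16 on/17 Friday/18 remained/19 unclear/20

13

The displaced element is "the pilot" (word 2).
It is linked across 3 clause boundaries (that → that → Ø).
It functions as the subject of "designed", so the gap sits immediately after word 13 ("reported").
Base order: Every clerk believed that a nurse assumed that Vera reported that the pilot designed an archive on Friday.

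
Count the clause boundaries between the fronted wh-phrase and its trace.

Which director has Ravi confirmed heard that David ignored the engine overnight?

1

"which director" is extracted from the subject of "heard".
Boundaries crossed, outermost first: [Ø] — 1 in total.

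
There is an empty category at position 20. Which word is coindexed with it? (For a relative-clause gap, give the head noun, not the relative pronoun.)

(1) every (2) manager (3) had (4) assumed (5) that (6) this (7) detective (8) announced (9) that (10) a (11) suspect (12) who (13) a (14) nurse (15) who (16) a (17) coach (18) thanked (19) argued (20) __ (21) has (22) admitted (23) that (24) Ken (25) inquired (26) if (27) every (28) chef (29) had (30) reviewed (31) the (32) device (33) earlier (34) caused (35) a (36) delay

The gap at 20 is the subject of "admitted", inside a relative clause.
The relative pronoun is "who" (word 12); it is bound by the head noun immediately before it.
Its filler is the head noun "suspect", at word 11.

11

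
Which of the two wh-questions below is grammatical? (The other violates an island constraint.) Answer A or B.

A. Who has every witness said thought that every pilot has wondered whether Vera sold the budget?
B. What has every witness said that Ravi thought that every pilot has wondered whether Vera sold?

In B, the wh-phrase is extracted from inside a wh-island (introduced by "whether"), which blocks movement.
In A, the extraction path crosses only that-complement boundaries, which are transparent.
So A is grammatical.

A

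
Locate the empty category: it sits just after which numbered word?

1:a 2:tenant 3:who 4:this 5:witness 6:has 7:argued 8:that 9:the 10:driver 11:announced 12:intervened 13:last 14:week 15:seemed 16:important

11

The displaced element is "a tenant" (word 2).
It is linked across 2 clause boundaries (that → Ø).
It functions as the subject of "intervened", so the gap sits immediately after word 11 ("announced").
Base order: This witness has argued that the driver announced that a tenant intervened last week.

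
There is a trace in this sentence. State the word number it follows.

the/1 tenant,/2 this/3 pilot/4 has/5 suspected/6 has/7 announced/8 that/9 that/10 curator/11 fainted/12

The displaced element is "the tenant" (word 2).
It is linked across 1 clause boundary (Ø).
It functions as the subject of "announced", so the gap sits immediately after word 6 ("suspected").
Base order: This pilot has suspected the tenant has announced that that curator fainted.

6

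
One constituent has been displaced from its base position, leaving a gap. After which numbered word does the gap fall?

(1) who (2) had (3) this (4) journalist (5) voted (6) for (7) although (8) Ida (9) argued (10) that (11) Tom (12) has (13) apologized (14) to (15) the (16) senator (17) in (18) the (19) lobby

The displaced element is "who" (word 1).
It functions as the object of the preposition "for" of "voted", so the gap sits immediately after word 6 ("for").
Base order: This journalist had voted for who although Ida argued that Tom has apologized to the senator in the lobby.

6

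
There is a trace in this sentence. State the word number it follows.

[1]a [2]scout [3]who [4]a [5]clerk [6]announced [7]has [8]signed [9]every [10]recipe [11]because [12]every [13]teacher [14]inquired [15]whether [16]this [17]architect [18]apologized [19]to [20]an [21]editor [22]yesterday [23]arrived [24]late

6

The displaced element is "a scout" (word 2).
It is linked across 1 clause boundary (Ø).
It functions as the subject of "signed", so the gap sits immediately after word 6 ("announced").
Base order: A clerk announced that a scout has signed every recipe because every teacher inquired whether this architect apologized to an editor yesterday.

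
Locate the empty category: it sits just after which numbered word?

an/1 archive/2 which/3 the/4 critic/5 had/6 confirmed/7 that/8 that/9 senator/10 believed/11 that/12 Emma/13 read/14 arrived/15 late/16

The displaced element is "an archive" (word 2).
It is linked across 2 clause boundaries (that → that).
It functions as the direct object of "read", so the gap sits immediately after word 14 ("read").
Base order: The critic had confirmed that that senator believed that Emma read an archive.

14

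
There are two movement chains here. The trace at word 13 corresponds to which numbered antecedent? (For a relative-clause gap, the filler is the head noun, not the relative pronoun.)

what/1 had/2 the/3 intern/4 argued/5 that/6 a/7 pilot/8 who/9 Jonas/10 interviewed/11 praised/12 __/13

The marked gap is the direct object of "praised".
Its filler is the fronted wh-phrase "what", at word 1.
(The other dependency links word 8 to a gap after word 11.)

1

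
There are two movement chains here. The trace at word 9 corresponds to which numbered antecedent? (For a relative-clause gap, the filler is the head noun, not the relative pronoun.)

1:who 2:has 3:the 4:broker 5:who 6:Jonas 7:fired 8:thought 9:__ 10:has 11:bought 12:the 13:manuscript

The marked gap is the subject of "bought".
Its filler is the fronted wh-phrase "who", at word 1.
(The other dependency links word 4 to a gap after word 7.)

1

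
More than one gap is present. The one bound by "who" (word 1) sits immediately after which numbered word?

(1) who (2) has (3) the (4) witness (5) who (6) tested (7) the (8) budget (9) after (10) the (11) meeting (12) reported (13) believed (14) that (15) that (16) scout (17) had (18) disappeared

12

The displaced element is "who" (word 1).
It is linked across 1 clause boundary (Ø).
It functions as the subject of "believed", so the gap sits immediately after word 12 ("reported").
Base order: The witness who tested the budget after the meeting has reported that who believed that that scout had disappeared.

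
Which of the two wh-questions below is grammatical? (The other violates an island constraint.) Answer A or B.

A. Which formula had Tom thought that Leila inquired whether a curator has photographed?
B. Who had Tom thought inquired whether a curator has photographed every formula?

In A, the wh-phrase is extracted from inside a wh-island (introduced by "whether"), which blocks movement.
In B, the extraction path crosses only that-complement boundaries, which are transparent.
So B is grammatical.

B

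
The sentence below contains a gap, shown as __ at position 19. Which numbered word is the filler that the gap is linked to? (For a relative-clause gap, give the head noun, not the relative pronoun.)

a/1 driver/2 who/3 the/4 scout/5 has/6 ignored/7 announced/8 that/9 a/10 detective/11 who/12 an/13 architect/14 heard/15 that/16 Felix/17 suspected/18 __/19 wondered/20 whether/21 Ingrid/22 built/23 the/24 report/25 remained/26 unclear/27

11

The gap at 19 is the subject of "wondered", inside a relative clause.
The relative pronoun is "who" (word 12); it is bound by the head noun immediately before it.
Its filler is the head noun "detective", at word 11.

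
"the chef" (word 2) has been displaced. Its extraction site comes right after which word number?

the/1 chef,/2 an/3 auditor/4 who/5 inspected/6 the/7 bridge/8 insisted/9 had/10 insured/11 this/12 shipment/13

9

The displaced element is "the chef" (word 2).
It is linked across 1 clause boundary (Ø).
It functions as the subject of "insured", so the gap sits immediately after word 9 ("insisted").
Base order: An auditor who inspected the bridge insisted that the chef had insured this shipment.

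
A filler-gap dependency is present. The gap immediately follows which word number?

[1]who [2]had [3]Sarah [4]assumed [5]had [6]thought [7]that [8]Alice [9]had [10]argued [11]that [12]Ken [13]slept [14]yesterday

The displaced element is "who" (word 1).
It is linked across 1 clause boundary (Ø).
It functions as the subject of "thought", so the gap sits immediately after word 4 ("assumed").
Base order: Sarah had assumed that who had thought that Alice had argued that Ken slept yesterday.

4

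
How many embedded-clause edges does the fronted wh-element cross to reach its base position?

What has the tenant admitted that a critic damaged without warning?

1

"what" is extracted from the object of "damaged".
Boundaries crossed, outermost first: [that] — 1 in total.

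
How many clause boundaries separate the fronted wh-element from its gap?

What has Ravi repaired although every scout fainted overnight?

"what" originates inside the matrix clause — no clause boundary is crossed.

0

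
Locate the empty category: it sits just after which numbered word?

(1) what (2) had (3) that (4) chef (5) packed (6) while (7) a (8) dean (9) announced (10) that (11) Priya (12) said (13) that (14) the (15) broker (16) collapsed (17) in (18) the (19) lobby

The displaced element is "what" (word 1).
It functions as the direct object of "packed", so the gap sits immediately after word 5 ("packed").
Base order: That chef had packed what while a dean announced that Priya said that the broker collapsed in the lobby.

5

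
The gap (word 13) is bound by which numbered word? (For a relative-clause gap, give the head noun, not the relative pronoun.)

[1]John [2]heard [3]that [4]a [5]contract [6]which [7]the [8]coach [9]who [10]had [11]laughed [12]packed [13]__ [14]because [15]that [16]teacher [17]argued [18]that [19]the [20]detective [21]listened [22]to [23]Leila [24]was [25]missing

5

The gap at 13 is the object of "packed", inside a relative clause.
The relative pronoun is "which" (word 6); it is bound by the head noun immediately before it.
Its filler is the head noun "contract", at word 5.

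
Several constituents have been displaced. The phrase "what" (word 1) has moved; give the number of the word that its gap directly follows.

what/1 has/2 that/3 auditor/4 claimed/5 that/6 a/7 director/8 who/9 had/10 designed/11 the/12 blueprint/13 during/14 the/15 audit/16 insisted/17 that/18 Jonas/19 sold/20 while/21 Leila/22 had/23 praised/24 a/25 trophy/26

20

The displaced element is "what" (word 1).
It is linked across 2 clause boundaries (that → that).
It functions as the direct object of "sold", so the gap sits immediately after word 20 ("sold").
Base order: That auditor has claimed that a director who had designed the blueprint during the audit insisted that Jonas sold what while Leila had praised a trophy.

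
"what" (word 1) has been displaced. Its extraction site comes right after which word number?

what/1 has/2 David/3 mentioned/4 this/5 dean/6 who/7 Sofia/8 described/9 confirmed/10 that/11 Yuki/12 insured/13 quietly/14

The displaced element is "what" (word 1).
It is linked across 2 clause boundaries (Ø → that).
It functions as the direct object of "insured", so the gap sits immediately after word 13 ("insured").
Base order: David has mentioned this dean who Sofia described confirmed that Yuki insured what quietly.

13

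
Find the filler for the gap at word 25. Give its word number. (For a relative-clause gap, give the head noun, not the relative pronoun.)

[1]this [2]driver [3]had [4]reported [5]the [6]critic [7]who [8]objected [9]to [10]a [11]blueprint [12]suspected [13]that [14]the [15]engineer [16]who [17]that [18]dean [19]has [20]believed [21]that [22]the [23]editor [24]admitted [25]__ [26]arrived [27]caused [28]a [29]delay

The gap at 25 is the subject of "arrived", inside a relative clause.
The relative pronoun is "who" (word 16); it is bound by the head noun immediately before it.
Its filler is the head noun "engineer", at word 15.

15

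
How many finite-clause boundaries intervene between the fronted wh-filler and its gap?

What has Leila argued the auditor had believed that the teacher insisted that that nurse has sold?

3

"what" is extracted from the object of "sold".
Boundaries crossed, outermost first: [Ø], [that], [that] — 3 in total.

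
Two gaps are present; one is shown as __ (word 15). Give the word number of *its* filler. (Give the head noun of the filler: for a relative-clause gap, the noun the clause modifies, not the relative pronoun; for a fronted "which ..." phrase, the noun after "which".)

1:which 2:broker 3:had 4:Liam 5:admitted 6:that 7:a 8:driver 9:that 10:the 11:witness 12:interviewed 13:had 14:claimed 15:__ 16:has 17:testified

2

The marked gap is the subject of "testified".
Its filler is the fronted wh-phrase "which broker", at word 2.
(The other dependency links word 8 to a gap after word 12.)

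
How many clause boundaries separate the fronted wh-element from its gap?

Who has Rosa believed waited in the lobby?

1

"who" is extracted from the subject of "waited".
Boundaries crossed, outermost first: [Ø] — 1 in total.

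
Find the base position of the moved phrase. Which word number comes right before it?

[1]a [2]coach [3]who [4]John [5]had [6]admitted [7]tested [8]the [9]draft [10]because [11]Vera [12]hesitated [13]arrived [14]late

The displaced element is "a coach" (word 2).
It is linked across 1 clause boundary (Ø).
It functions as the subject of "tested", so the gap sits immediately after word 6 ("admitted").
Base order: John had admitted that a coach tested the draft because Vera hesitated.

6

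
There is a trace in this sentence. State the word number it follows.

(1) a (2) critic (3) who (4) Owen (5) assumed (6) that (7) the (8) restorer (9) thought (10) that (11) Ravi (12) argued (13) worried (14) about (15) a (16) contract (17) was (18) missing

12

The displaced element is "a critic" (word 2).
It is linked across 3 clause boundaries (that → that → Ø).
It functions as the subject of "worried", so the gap sits immediately after word 12 ("argued").
Base order: Owen assumed that the restorer thought that Ravi argued that a critic worried about a contract.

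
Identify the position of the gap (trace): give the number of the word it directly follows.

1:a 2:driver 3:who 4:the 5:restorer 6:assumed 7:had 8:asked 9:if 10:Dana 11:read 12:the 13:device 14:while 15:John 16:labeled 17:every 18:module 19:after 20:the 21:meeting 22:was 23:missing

The displaced element is "a driver" (word 2).
It is linked across 1 clause boundary (Ø).
It functions as the subject of "asked", so the gap sits immediately after word 6 ("assumed").
Base order: The restorer assumed that a driver had asked if Dana read the device while John labeled every module after the meeting.

6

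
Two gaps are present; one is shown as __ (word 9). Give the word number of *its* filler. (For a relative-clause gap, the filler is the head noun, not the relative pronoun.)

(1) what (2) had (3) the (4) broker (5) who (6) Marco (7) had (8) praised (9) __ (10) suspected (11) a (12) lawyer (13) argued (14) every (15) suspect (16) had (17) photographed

The marked gap is inside the relative clause, the direct object of "praised".
Its filler is the head noun "broker" (via "who"), at word 4.
(The other dependency links word 1 to a gap after word 17.)

4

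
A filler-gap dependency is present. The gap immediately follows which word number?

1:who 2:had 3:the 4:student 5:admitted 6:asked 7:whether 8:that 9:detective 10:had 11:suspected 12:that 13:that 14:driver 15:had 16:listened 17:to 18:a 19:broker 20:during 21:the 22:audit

The displaced element is "who" (word 1).
It is linked across 1 clause boundary (Ø).
It functions as the subject of "asked", so the gap sits immediately after word 5 ("admitted").
Base order: The student had admitted that who asked whether that detective had suspected that that driver had listened to a broker during the audit.

5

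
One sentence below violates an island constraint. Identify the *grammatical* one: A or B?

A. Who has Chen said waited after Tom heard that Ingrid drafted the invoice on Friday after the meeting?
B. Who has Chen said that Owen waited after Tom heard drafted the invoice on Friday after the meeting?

A

In B, the wh-phrase is extracted from inside an adjunct island (introduced by "after"), which blocks movement.
In A, the extraction path crosses only that-complement boundaries, which are transparent.
So A is grammatical.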